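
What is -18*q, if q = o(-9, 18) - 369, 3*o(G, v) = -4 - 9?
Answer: 6720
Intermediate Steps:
o(G, v) = -13/3 (o(G, v) = (-4 - 9)/3 = (⅓)*(-13) = -13/3)
q = -1120/3 (q = -13/3 - 369 = -1120/3 ≈ -373.33)
-18*q = -18*(-1120/3) = 6720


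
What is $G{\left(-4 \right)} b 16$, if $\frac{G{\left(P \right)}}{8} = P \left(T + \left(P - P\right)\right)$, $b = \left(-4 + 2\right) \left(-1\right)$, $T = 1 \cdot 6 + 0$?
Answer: $-6144$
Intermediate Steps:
$T = 6$ ($T = 6 + 0 = 6$)
$b = 2$ ($b = \left(-2\right) \left(-1\right) = 2$)
$G{\left(P \right)} = 48 P$ ($G{\left(P \right)} = 8 P \left(6 + \left(P - P\right)\right) = 8 P \left(6 + 0\right) = 8 P 6 = 8 \cdot 6 P = 48 P$)
$G{\left(-4 \right)} b 16 = 48 \left(-4\right) 2 \cdot 16 = \left(-192\right) 2 \cdot 16 = \left(-384\right) 16 = -6144$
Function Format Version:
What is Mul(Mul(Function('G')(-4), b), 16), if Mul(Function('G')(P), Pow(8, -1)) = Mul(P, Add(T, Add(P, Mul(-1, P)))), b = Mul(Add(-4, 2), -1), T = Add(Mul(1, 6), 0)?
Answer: -6144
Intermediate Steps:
T = 6 (T = Add(6, 0) = 6)
b = 2 (b = Mul(-2, -1) = 2)
Function('G')(P) = Mul(48, P) (Function('G')(P) = Mul(8, Mul(P, Add(6, Add(P, Mul(-1, P))))) = Mul(8, Mul(P, Add(6, 0))) = Mul(8, Mul(P, 6)) = Mul(8, Mul(6, P)) = Mul(48, P))
Mul(Mul(Function('G')(-4), b), 16) = Mul(Mul(Mul(48, -4), 2), 16) = Mul(Mul(-192, 2), 16) = Mul(-384, 16) = -6144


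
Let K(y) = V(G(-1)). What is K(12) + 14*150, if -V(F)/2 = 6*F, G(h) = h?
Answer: 2112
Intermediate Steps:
V(F) = -12*F
K(y) = 12 (K(y) = -12*(-1) = 12)
K(12) + 14*150 = 12 + 14*150 = 12 + 2100 = 2112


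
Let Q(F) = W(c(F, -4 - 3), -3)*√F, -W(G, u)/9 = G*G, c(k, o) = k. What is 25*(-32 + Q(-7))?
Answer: -800 - 11025*I*√7 ≈ -800.0 - 29169.0*I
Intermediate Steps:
W(G, u) = -9*G² (W(G, u) = -9*G*G = -9*G²)
Q(F) = -9*F^(5/2) (Q(F) = (-9*F²)*√F = -9*F^(5/2))
25*(-32 + Q(-7)) = 25*(-32 - 441*I*√7) = -800 - 11025*I*√7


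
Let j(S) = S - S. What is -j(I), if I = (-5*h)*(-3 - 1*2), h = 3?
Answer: 0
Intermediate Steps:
I = 75 (I = (-5*3)*(-3 - 1*2) = -15*(-3 - 2) = -15*(-5) = 75)
j(S) = 0
-j(I) = -1*0 = 0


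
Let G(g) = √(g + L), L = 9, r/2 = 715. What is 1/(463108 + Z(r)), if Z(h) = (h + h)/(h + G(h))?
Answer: 236586806647/109565716359498376 + 715*√1439/109565716359498376 ≈ 2.1593e-6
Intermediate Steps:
r = 1430 (r = 2*715 = 1430)
G(g) = √(9 + g) (G(g) = √(g + 9) = √(9 + g))
Z(h) = 2*h/(h + √(9 + h)) (Z(h) = (h + h)/(h + √(9 + h)) = (2*h)/(h + √(9 + h)) = 2*h/(h + √(9 + h)))
1/(463108 + Z(r)) = 1/(463108 + 2*1430/(1430 + √(9 + 1430))) = 1/(463108 + 2*1430/(1430 + √1439)) = 1/(463108 + 2860/(1430 + √1439))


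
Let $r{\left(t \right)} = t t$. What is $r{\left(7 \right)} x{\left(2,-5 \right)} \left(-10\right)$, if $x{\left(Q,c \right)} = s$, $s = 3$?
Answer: $-1470$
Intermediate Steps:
$x{\left(Q,c \right)} = 3$
$r{\left(t \right)} = t^{2}$
$r{\left(7 \right)} x{\left(2,-5 \right)} \left(-10\right) = 7^{2} \cdot 3 \left(-10\right) = 49 \cdot 3 \left(-10\right) = 147 \left(-10\right) = -1470$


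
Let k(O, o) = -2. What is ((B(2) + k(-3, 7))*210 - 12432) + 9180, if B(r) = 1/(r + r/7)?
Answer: -28641/8 ≈ -3580.1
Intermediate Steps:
B(r) = 7/(8*r) (B(r) = 1/(r + r*(1/7)) = 1/(r + r/7) = 1/(8*r/7) = 7/(8*r))
((B(2) + k(-3, 7))*210 - 12432) + 9180 = (((7/8)/2 - 2)*210 - 12432) + 9180 = (((7/8)*(1/2) - 2)*210 - 12432) + 9180 = ((7/16 - 2)*210 - 12432) + 9180 = (-25/16*210 - 12432) + 9180 = (-2625/8 - 12432) + 9180 = -102081/8 + 9180 = -28641/8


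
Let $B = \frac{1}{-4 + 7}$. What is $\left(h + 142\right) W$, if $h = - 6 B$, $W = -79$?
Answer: $-11060$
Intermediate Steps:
$B = \frac{1}{3} \approx 0.33333$
$h = -2$ ($h = \left(-6\right) \frac{1}{3} = -2$)
$\left(h + 142\right) W = \left(-2 + 142\right) \left(-79\right) = 140 \left(-79\right) = -11060$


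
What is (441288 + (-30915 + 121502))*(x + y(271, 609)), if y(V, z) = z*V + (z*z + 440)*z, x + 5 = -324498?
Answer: 120190466421875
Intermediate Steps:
x = -324503 (x = -5 - 324498 = -324503)
y(V, z) = V*z + z*(440 + z²) (y(V, z) = V*z + (z² + 440)*z = V*z + (440 + z²)*z = V*z + z*(440 + z²))
(441288 + (-30915 + 121502))*(x + y(271, 609)) = (441288 + (-30915 + 121502))*(-324503 + 609*(440 + 271 + 609²)) = (441288 + 90587)*(-324503 + 609*(440 + 271 + 370881)) = 531875*(-324503 + 609*371592) = 531875*(-324503 + 226299528) = 531875*225975025 = 120190466421875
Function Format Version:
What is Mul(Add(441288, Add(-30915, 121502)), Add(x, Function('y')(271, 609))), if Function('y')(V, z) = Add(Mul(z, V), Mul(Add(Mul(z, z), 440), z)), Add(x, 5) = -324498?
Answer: 120190466421875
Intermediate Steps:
x = -324503 (x = Add(-5, -324498) = -324503)
Function('y')(V, z) = Add(Mul(V, z), Mul(z, Add(440, Pow(z, 2)))) (Function('y')(V, z) = Add(Mul(V, z), Mul(Add(Pow(z, 2), 440), z)) = Add(Mul(V, z), Mul(Add(440, Pow(z, 2)), z)) = Add(Mul(V, z), Mul(z, Add(440, Pow(z, 2)))))
Mul(Add(441288, Add(-30915, 121502)), Add(x, Function('y')(271, 609))) = Mul(Add(441288, Add(-30915, 121502)), Add(-324503, Mul(609, Add(440, 271, Pow(609, 2))))) = Mul(Add(441288, 90587), Add(-324503, Mul(609, Add(440, 271, 370881)))) = Mul(531875, Add(-324503, Mul(609, 371592))) = Mul(531875, Add(-324503, 226299528)) = Mul(531875, 225975025) = 120190466421875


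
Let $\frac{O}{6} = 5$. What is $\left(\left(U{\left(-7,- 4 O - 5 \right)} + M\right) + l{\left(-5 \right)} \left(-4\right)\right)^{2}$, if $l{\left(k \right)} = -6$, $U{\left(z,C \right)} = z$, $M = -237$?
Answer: $48400$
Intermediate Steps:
$O = 30$ ($O = 6 \cdot 5 = 30$)
$\left(\left(U{\left(-7,- 4 O - 5 \right)} + M\right) + l{\left(-5 \right)} \left(-4\right)\right)^{2} = \left(\left(-7 - 237\right) - -24\right)^{2} = \left(-244 + 24\right)^{2} = \left(-220\right)^{2} = 48400$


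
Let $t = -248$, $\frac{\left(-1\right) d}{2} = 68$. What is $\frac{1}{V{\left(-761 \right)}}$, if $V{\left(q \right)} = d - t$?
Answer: $\frac{1}{112} \approx 0.0089286$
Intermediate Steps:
$d = -136$ ($d = \left(-2\right) 68 = -136$)
$V{\left(q \right)} = 112$ ($V{\left(q \right)} = -136 - -248 = -136 + 248 = 112$)
$\frac{1}{V{\left(-761 \right)}} = \frac{1}{112}$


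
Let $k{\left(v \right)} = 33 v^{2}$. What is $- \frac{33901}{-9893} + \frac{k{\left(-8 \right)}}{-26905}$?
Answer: $\frac{891212389}{266171165} \approx 3.3483$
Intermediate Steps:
$- \frac{33901}{-9893} + \frac{k{\left(-8 \right)}}{-26905} = - \frac{33901}{-9893} + \frac{33 \left(-8\right)^{2}}{-26905} = \left(-33901\right) \left(- \frac{1}{9893}\right) + 33 \cdot 64 \left(- \frac{1}{26905}\right) = \frac{33901}{9893} + 2112 \left(- \frac{1}{26905}\right) = \frac{33901}{9893} - \frac{2112}{26905} = \frac{891212389}{266171165}$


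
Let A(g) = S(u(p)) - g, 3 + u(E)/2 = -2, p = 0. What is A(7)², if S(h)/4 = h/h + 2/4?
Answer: 1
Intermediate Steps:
u(E) = -10 (u(E) = -6 + 2*(-2) = -6 - 4 = -10)
S(h) = 6 (S(h) = 4*(h/h + 2/4) = 4*(1 + 2*(¼)) = 4*(1 + ½) = 4*(3/2) = 6)
A(g) = 6 - g
A(7)² = (6 - 1*7)² = (6 - 7)² = (-1)² = 1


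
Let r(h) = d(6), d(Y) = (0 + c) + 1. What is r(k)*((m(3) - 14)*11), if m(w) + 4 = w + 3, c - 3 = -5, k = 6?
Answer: 132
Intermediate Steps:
c = -2 (c = 3 - 5 = -2)
d(Y) = -1 (d(Y) = (0 - 2) + 1 = -2 + 1 = -1)
r(h) = -1
m(w) = -1 + w (m(w) = -4 + (w + 3) = -4 + (3 + w) = -1 + w)
r(k)*((m(3) - 14)*11) = -((-1 + 3) - 14)*11 = -(2 - 14)*11 = -(-12)*11 = -1*(-132) = 132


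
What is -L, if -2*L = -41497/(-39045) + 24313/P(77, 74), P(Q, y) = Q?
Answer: 476248177/3006465 ≈ 158.41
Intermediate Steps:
L = -476248177/3006465 (L = -(-41497/(-39045) + 24313/77)/2 = -(-41497*(-1/39045) + 24313*(1/77))/2 = -(41497/39045 + 24313/77)/2 = -½*952496354/3006465 = -476248177/3006465 ≈ -158.41)
-L = -1*(-476248177/3006465) = 476248177/3006465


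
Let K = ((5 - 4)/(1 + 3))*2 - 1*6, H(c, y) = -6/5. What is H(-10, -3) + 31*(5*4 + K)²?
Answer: 130331/20 ≈ 6516.5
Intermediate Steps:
H(c, y) = -6/5 (H(c, y) = -6*⅕ = -6/5)
K = -11/2 (K = (1/4)*2 - 6 = (1*(¼))*2 - 6 = (¼)*2 - 6 = ½ - 6 = -11/2 ≈ -5.5000)
H(-10, -3) + 31*(5*4 + K)² = -6/5 + 31*(5*4 - 11/2)² = -6/5 + 31*(20 - 11/2)² = -6/5 + 31*(29/2)² = -6/5 + 31*(841/4) = -6/5 + 26071/4 = 130331/20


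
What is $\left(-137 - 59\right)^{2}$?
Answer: $38416$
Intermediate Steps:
$\left(-137 - 59\right)^{2} = \left(-196\right)^{2} = 38416$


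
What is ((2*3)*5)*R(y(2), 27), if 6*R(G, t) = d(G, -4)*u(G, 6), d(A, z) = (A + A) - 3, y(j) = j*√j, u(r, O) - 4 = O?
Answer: -150 + 200*√2 ≈ 132.84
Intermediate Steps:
u(r, O) = 4 + O
y(j) = j^(3/2)
d(A, z) = -3 + 2*A (d(A, z) = 2*A - 3 = -3 + 2*A)
R(G, t) = -5 + 10*G/3 (R(G, t) = ((-3 + 2*G)*(4 + 6))/6 = ((-3 + 2*G)*10)/6 = (-30 + 20*G)/6 = -5 + 10*G/3)
((2*3)*5)*R(y(2), 27) = ((2*3)*5)*(-5 + 10*2^(3/2)/3) = (6*5)*(-5 + 10*(2*√2)/3) = 30*(-5 + 20*√2/3) = -150 + 200*√2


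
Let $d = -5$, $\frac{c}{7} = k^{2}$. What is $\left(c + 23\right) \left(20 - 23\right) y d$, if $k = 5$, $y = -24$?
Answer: $-71280$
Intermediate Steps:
$c = 175$ ($c = 7 \cdot 5^{2} = 7 \cdot 25 = 175$)
$\left(c + 23\right) \left(20 - 23\right) y d = \left(175 + 23\right) \left(20 - 23\right) \left(-24\right) \left(-5\right) = 198 \left(-3\right) \left(-24\right) \left(-5\right) = \left(-594\right) \left(-24\right) \left(-5\right) = 14256 \left(-5\right) = -71280$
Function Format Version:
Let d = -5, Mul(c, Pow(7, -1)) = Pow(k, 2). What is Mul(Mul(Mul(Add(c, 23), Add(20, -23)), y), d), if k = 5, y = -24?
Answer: -71280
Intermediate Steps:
c = 175 (c = Mul(7, Pow(5, 2)) = Mul(7, 25) = 175)
Mul(Mul(Mul(Add(c, 23), Add(20, -23)), y), d) = Mul(Mul(Mul(Add(175, 23), Add(20, -23)), -24), -5) = Mul(Mul(Mul(198, -3), -24), -5) = Mul(Mul(-594, -24), -5) = Mul(14256, -5) = -71280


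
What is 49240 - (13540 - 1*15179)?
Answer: 50879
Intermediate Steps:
49240 - (13540 - 1*15179) = 49240 - (13540 - 15179) = 49240 - 1*(-1639) = 49240 + 1639 = 50879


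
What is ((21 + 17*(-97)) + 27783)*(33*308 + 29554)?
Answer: 1038824290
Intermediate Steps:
((21 + 17*(-97)) + 27783)*(33*308 + 29554) = ((21 - 1649) + 27783)*(10164 + 29554) = (-1628 + 27783)*39718 = 26155*39718 = 1038824290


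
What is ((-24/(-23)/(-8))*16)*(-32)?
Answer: 1536/23 ≈ 66.783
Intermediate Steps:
((-24/(-23)/(-8))*16)*(-32) = ((-24*(-1/23)*(-1/8))*16)*(-32) = (((24/23)*(-1/8))*16)*(-32) = -3/23*16*(-32) = -48/23*(-32) = 1536/23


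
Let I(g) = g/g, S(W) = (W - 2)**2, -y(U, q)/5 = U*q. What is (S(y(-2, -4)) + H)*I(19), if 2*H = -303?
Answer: 3225/2 ≈ 1612.5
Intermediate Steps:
H = -303/2 (H = (1/2)*(-303) = -303/2 ≈ -151.50)
y(U, q) = -5*U*q
S(W) = (-2 + W)**2
I(g) = 1
(S(y(-2, -4)) + H)*I(19) = ((-2 - 5*(-2)*(-4))**2 - 303/2)*1 = ((-2 - 40)**2 - 303/2)*1 = ((-42)**2 - 303/2)*1 = (1764 - 303/2)*1 = (3225/2)*1 = 3225/2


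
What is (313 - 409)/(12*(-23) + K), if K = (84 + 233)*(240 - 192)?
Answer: -8/1245 ≈ -0.0064257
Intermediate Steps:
K = 15216 (K = 317*48 = 15216)
(313 - 409)/(12*(-23) + K) = (313 - 409)/(12*(-23) + 15216) = -96/(-276 + 15216) = -96/14940 = -96*1/14940 = -8/1245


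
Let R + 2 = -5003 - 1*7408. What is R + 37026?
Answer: 24613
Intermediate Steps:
R = -12413 (R = -2 + (-5003 - 1*7408) = -2 + (-5003 - 7408) = -2 - 12411 = -12413)
R + 37026 = -12413 + 37026 = 24613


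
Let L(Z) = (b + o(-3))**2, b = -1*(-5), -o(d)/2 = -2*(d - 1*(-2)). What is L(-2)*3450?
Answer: 3450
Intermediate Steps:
o(d) = 8 + 4*d (o(d) = -(-4)*(d - 1*(-2)) = -(-4)*(d + 2) = -(-4)*(2 + d) = -2*(-4 - 2*d) = 8 + 4*d)
b = 5
L(Z) = 1 (L(Z) = (5 + (8 + 4*(-3)))**2 = (5 + (8 - 12))**2 = (5 - 4)**2 = 1**2 = 1)
L(-2)*3450 = 1*3450 = 3450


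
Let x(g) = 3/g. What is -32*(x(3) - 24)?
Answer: 736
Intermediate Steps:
-32*(x(3) - 24) = -32*(3/3 - 24) = -32*(3*(⅓) - 24) = -32*(1 - 24) = -32*(-23) = 736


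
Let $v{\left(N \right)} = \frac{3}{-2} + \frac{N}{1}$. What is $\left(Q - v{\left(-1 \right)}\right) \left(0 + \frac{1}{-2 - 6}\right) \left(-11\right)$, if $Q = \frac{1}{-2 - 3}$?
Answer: $\frac{253}{80} \approx 3.1625$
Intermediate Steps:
$Q = - \frac{1}{5}$ ($Q = \frac{1}{-5} = - \frac{1}{5} \approx -0.2$)
$v{\left(N \right)} = - \frac{3}{2} + N$ ($v{\left(N \right)} = 3 \left(- \frac{1}{2}\right) + N 1 = - \frac{3}{2} + N$)
$\left(Q - v{\left(-1 \right)}\right) \left(0 + \frac{1}{-2 - 6}\right) \left(-11\right) = \left(- \frac{1}{5} - \left(- \frac{3}{2} - 1\right)\right) \left(0 + \frac{1}{-2 - 6}\right) \left(-11\right) = \left(- \frac{1}{5} - - \frac{5}{2}\right) \left(0 + \frac{1}{-8}\right) \left(-11\right) = \left(- \frac{1}{5} + \frac{5}{2}\right) \left(0 - \frac{1}{8}\right) \left(-11\right) = \frac{23}{10} \left(- \frac{1}{8}\right) \left(-11\right) = \left(- \frac{23}{80}\right) \left(-11\right) = \frac{253}{80}$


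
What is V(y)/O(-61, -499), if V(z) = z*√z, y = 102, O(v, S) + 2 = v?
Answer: -34*√102/21 ≈ -16.352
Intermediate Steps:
O(v, S) = -2 + v
V(z) = z^(3/2)
V(y)/O(-61, -499) = 102^(3/2)/(-2 - 61) = (102*√102)/(-63) = (102*√102)*(-1/63) = -34*√102/21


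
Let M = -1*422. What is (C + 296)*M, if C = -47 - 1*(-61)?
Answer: -130820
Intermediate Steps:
M = -422
C = 14 (C = -47 + 61 = 14)
(C + 296)*M = (14 + 296)*(-422) = 310*(-422) = -130820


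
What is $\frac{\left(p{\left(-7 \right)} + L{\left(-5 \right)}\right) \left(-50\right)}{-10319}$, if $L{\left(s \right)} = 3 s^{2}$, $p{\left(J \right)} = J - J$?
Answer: $\frac{3750}{10319} \approx 0.36341$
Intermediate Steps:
$p{\left(J \right)} = 0$
$\frac{\left(p{\left(-7 \right)} + L{\left(-5 \right)}\right) \left(-50\right)}{-10319} = \frac{\left(0 + 3 \left(-5\right)^{2}\right) \left(-50\right)}{-10319} = \left(0 + 3 \cdot 25\right) \left(-50\right) \left(- \frac{1}{10319}\right) = \left(0 + 75\right) \left(-50\right) \left(- \frac{1}{10319}\right) = 75 \left(-50\right) \left(- \frac{1}{10319}\right) = \left(-3750\right) \left(- \frac{1}{10319}\right) = \frac{3750}{10319}$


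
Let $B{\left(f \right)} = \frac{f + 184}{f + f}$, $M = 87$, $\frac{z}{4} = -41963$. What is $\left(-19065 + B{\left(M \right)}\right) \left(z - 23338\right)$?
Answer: $\frac{105697447735}{29} \approx 3.6447 \cdot 10^{9}$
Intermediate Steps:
$z = -167852$ ($z = 4 \left(-41963\right) = -167852$)
$B{\left(f \right)} = \frac{184 + f}{2 f}$
$\left(-19065 + B{\left(M \right)}\right) \left(z - 23338\right) = \left(-19065 + \frac{184 + 87}{2 \cdot 87}\right) \left(-167852 - 23338\right) = \left(-19065 + \frac{1}{2} \cdot \frac{1}{87} \cdot 271\right) \left(-191190\right) = \left(-19065 + \frac{271}{174}\right) \left(-191190\right) = \left(- \frac{3317039}{174}\right) \left(-191190\right) = \frac{105697447735}{29}$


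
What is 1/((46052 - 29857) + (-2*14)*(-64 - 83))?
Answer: 1/20311 ≈ 4.9234e-5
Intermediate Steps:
1/((46052 - 29857) + (-2*14)*(-64 - 83)) = 1/(16195 - 28*(-147)) = 1/(16195 + 4116) = 1/20311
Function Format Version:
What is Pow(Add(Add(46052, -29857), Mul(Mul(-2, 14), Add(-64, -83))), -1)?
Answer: Rational(1, 20311) ≈ 4.9234e-5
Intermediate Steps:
Pow(Add(Add(46052, -29857), Mul(Mul(-2, 14), Add(-64, -83))), -1) = Pow(Add(16195, Mul(-28, -147)), -1) = Pow(Add(16195, 4116), -1) = Pow(20311, -1) = Rational(1, 20311)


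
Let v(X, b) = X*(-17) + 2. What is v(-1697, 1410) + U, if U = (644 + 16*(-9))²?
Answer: 278851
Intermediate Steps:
v(X, b) = 2 - 17*X (v(X, b) = -17*X + 2 = 2 - 17*X)
U = 250000 (U = (644 - 144)² = 500² = 250000)
v(-1697, 1410) + U = (2 - 17*(-1697)) + 250000 = (2 + 28849) + 250000 = 28851 + 250000 = 278851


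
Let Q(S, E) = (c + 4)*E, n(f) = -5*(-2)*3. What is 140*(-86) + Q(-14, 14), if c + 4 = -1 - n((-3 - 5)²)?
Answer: -12474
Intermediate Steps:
n(f) = 30 (n(f) = 10*3 = 30)
c = -35 (c = -4 + (-1 - 1*30) = -4 + (-1 - 30) = -4 - 31 = -35)
Q(S, E) = -31*E (Q(S, E) = (-35 + 4)*E = -31*E)
140*(-86) + Q(-14, 14) = 140*(-86) - 31*14 = -12040 - 434 = -12474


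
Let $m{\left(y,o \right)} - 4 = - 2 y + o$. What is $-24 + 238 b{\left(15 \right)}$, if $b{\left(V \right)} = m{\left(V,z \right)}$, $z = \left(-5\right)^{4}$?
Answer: $142538$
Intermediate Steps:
$z = 625$
$m{\left(y,o \right)} = 4 + o - 2 y$ ($m{\left(y,o \right)} = 4 + \left(- 2 y + o\right) = 4 + \left(o - 2 y\right) = 4 + o - 2 y$)
$b{\left(V \right)} = 629 - 2 V$ ($b{\left(V \right)} = 4 + 625 - 2 V = 629 - 2 V$)
$-24 + 238 b{\left(15 \right)} = -24 + 238 \left(629 - 30\right) = -24 + 238 \cdot 599 = -24 + 142562 = 142538$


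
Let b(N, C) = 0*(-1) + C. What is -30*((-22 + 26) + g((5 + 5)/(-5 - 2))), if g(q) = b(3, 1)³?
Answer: -150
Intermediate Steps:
b(N, C) = C (b(N, C) = 0 + C = C)
g(q) = 1 (g(q) = 1³ = 1)
-30*((-22 + 26) + g((5 + 5)/(-5 - 2))) = -30*((-22 + 26) + 1) = -30*(4 + 1) = -30*5 = -150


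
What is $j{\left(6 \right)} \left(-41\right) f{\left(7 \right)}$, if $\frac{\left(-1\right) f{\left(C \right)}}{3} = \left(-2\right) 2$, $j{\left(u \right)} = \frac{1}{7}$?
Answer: $- \frac{492}{7} \approx -70.286$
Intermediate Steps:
$j{\left(u \right)} = \frac{1}{7}$
$f{\left(C \right)} = 12$ ($f{\left(C \right)} = - 3 \left(\left(-2\right) 2\right) = \left(-3\right) \left(-4\right) = 12$)
$j{\left(6 \right)} \left(-41\right) f{\left(7 \right)} = \frac{1}{7} \left(-41\right) 12 = \left(- \frac{41}{7}\right) 12 = - \frac{492}{7}$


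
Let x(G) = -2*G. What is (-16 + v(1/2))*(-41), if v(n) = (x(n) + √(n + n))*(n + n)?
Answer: 656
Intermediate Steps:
v(n) = 2*n*(-2*n + √2*√n) (v(n) = (-2*n + √(n + n))*(n + n) = (-2*n + √(2*n))*(2*n) = (-2*n + √2*√n)*(2*n) = 2*n*(-2*n + √2*√n))
(-16 + v(1/2))*(-41) = (-16 + (-4*(1/2)² + 2*√2*(1/2)^(3/2)))*(-41) = (-16 + (-4*(½)² + 2*√2*(½)^(3/2)))*(-41) = (-16 + (-4*¼ + 2*√2*(√2/4)))*(-41) = (-16 + (-1 + 1))*(-41) = (-16 + 0)*(-41) = -16*(-41) = 656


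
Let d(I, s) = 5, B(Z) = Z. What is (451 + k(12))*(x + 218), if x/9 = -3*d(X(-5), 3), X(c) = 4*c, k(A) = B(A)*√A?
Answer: 37433 + 1992*√3 ≈ 40883.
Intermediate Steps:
k(A) = A^(3/2) (k(A) = A*√A = A^(3/2))
x = -135 (x = 9*(-3*5) = 9*(-15) = -135)
(451 + k(12))*(x + 218) = (451 + 12^(3/2))*(-135 + 218) = (451 + 24*√3)*83 = 37433 + 1992*√3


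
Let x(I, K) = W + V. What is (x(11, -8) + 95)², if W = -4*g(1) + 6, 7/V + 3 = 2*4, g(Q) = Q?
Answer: 242064/25 ≈ 9682.6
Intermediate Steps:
V = 7/5 (V = 7/(-3 + 2*4) = 7/(-3 + 8) = 7/5 ≈ 1.4000)
W = 2 (W = -4*1 + 6 = -4 + 6 = 2)
x(I, K) = 17/5 (x(I, K) = 2 + 7/5 = 17/5)
(x(11, -8) + 95)² = (17/5 + 95)² = (492/5)² = 242064/25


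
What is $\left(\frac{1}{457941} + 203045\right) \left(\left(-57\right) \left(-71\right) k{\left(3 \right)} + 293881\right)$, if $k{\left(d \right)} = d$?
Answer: $\frac{28454730503743612}{457941} \approx 6.2136 \cdot 10^{10}$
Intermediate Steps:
$\left(\frac{1}{457941} + 203045\right) \left(\left(-57\right) \left(-71\right) k{\left(3 \right)} + 293881\right) = \left(\frac{1}{457941} + 203045\right) \left(\left(-57\right) \left(-71\right) 3 + 293881\right) = \left(\frac{1}{457941} + 203045\right) \left(4047 \cdot 3 + 293881\right) = \frac{92982630346 \left(12141 + 293881\right)}{457941} = \frac{92982630346}{457941} \cdot 306022 = \frac{28454730503743612}{457941}$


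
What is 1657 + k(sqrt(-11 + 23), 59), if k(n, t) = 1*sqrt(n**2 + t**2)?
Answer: 1657 + sqrt(3493) ≈ 1716.1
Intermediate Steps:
k(n, t) = sqrt(n**2 + t**2)
1657 + k(sqrt(-11 + 23), 59) = 1657 + sqrt((sqrt(-11 + 23))**2 + 59**2) = 1657 + sqrt((sqrt(12))**2 + 3481) = 1657 + sqrt((2*sqrt(3))**2 + 3481) = 1657 + sqrt(12 + 3481) = 1657 + sqrt(3493)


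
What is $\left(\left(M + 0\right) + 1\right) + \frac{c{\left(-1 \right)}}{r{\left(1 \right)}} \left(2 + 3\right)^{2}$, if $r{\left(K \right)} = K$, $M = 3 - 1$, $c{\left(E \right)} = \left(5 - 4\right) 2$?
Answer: $53$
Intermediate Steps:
$c{\left(E \right)} = 2$ ($c{\left(E \right)} = 1 \cdot 2 = 2$)
$M = 2$
$\left(\left(M + 0\right) + 1\right) + \frac{c{\left(-1 \right)}}{r{\left(1 \right)}} \left(2 + 3\right)^{2} = \left(\left(2 + 0\right) + 1\right) + \frac{2}{1} \left(2 + 3\right)^{2} = \left(2 + 1\right) + 2 \cdot 1 \cdot 5^{2} = 3 + 2 \cdot 25 = 3 + 50 = 53$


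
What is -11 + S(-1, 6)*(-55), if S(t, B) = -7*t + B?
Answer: -726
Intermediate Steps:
S(t, B) = B - 7*t
-11 + S(-1, 6)*(-55) = -11 + (6 - 7*(-1))*(-55) = -11 + (6 + 7)*(-55) = -11 + 13*(-55) = -11 - 715 = -726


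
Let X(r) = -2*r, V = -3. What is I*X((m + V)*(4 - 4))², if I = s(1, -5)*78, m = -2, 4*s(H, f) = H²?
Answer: 0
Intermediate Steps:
s(H, f) = H²/4
I = 39/2 (I = ((¼)*1²)*78 = ((¼)*1)*78 = (¼)*78 = 39/2 ≈ 19.500)
I*X((m + V)*(4 - 4))² = 39*(-2*(-2 - 3)*(4 - 4))²/2 = 39*(-(-10)*0)²/2 = 39*(-2*0)²/2 = (39/2)*0² = (39/2)*0 = 0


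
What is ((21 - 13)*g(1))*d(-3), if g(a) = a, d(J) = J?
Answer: -24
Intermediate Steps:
((21 - 13)*g(1))*d(-3) = ((21 - 13)*1)*(-3) = (8*1)*(-3) = 8*(-3) = -24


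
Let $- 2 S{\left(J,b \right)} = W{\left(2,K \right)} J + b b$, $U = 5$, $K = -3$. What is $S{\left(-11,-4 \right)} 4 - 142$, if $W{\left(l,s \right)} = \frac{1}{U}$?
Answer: $- \frac{848}{5} \approx -169.6$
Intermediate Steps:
$W{\left(l,s \right)} = \frac{1}{5}$
$S{\left(J,b \right)} = - \frac{b^{2}}{2} - \frac{J}{10}$ ($S{\left(J,b \right)} = - \frac{\frac{J}{5} + b b}{2} = - \frac{\frac{J}{5} + b^{2}}{2} = - \frac{b^{2} + \frac{J}{5}}{2} = - \frac{b^{2}}{2} - \frac{J}{10}$)
$S{\left(-11,-4 \right)} 4 - 142 = \left(- \frac{\left(-4\right)^{2}}{2} - - \frac{11}{10}\right) 4 - 142 = \left(\left(- \frac{1}{2}\right) 16 + \frac{11}{10}\right) 4 - 142 = \left(-8 + \frac{11}{10}\right) 4 - 142 = \left(- \frac{69}{10}\right) 4 - 142 = - \frac{138}{5} - 142 = - \frac{848}{5}$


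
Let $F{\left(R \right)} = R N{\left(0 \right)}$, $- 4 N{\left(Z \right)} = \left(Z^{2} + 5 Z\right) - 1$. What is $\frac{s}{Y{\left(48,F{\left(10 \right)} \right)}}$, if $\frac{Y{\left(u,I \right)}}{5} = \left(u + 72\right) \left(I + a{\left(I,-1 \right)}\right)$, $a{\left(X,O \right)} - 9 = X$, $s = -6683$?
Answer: $- \frac{6683}{8400} \approx -0.7956$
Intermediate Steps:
$a{\left(X,O \right)} = 9 + X$
$N{\left(Z \right)} = \frac{1}{4} - \frac{5 Z}{4} - \frac{Z^{2}}{4}$ ($N{\left(Z \right)} = - \frac{\left(Z^{2} + 5 Z\right) - 1}{4} = - \frac{-1 + Z^{2} + 5 Z}{4} = \frac{1}{4} - \frac{5 Z}{4} - \frac{Z^{2}}{4}$)
$F{\left(R \right)} = \frac{R}{4}$ ($F{\left(R \right)} = R \left(\frac{1}{4} - 0 - \frac{0^{2}}{4}\right) = R \left(\frac{1}{4} + 0 - 0\right) = R \left(\frac{1}{4} + 0 + 0\right) = R \frac{1}{4} = \frac{R}{4}$)
$Y{\left(u,I \right)} = 5 \left(9 + 2 I\right) \left(72 + u\right)$ ($Y{\left(u,I \right)} = 5 \left(u + 72\right) \left(I + \left(9 + I\right)\right) = 5 \left(72 + u\right) \left(9 + 2 I\right) = 5 \left(9 + 2 I\right) \left(72 + u\right)$)
$\frac{s}{Y{\left(48,F{\left(10 \right)} \right)}} = - \frac{6683}{3240 + 45 \cdot 48 + 720 \cdot \frac{1}{4} \cdot 10 + 10 \cdot \frac{1}{4} \cdot 10 \cdot 48} = - \frac{6683}{3240 + 2160 + 720 \cdot \frac{5}{2} + 10 \cdot \frac{5}{2} \cdot 48} = - \frac{6683}{3240 + 2160 + 1800 + 1200} = - \frac{6683}{8400}$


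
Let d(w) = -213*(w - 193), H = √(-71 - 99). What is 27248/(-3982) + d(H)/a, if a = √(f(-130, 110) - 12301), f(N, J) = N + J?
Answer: -13624/1991 - 71*I*(193 - I*√170)/37 ≈ -31.862 - 370.35*I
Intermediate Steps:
f(N, J) = J + N
H = I*√170 (H = √(-170) = I*√170 ≈ 13.038*I)
a = 111*I (a = √((110 - 130) - 12301) = √(-20 - 12301) = √(-12321) = 111*I ≈ 111.0*I)
d(w) = 41109 - 213*w (d(w) = -213*(-193 + w) = 41109 - 213*w)
27248/(-3982) + d(H)/a = 27248/(-3982) + (41109 - 213*I*√170)/((111*I)) = 27248*(-1/3982) + (41109 - 213*I*√170)*(-I/111) = -13624/1991 - I*(41109 - 213*I*√170)/111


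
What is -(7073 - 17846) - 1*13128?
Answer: -2355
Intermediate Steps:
-(7073 - 17846) - 1*13128 = -1*(-10773) - 13128 = 10773 - 13128 = -2355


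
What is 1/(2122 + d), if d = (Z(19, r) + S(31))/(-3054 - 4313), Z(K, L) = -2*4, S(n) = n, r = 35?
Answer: 7367/15632751 ≈ 0.00047125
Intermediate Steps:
Z(K, L) = -8
d = -23/7367 (d = (-8 + 31)/(-3054 - 4313) = 23/(-7367) = 23*(-1/7367) = -23/7367 ≈ -0.0031220)
1/(2122 + d) = 1/(2122 - 23/7367) = 1/(15632751/7367) = 7367/15632751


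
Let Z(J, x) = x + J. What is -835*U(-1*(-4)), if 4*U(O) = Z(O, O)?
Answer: -1670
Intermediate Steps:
Z(J, x) = J + x
U(O) = O/2 (U(O) = (O + O)/4 = (2*O)/4 = O/2)
-835*U(-1*(-4)) = -835*(-1*(-4))/2 = -835*4/2 = -835*2 = -1670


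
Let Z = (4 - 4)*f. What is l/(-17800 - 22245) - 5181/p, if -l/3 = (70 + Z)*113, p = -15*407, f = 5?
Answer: 2135423/1481665 ≈ 1.4412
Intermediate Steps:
Z = 0 (Z = (4 - 4)*5 = 0*5 = 0)
p = -6105
l = -23730 (l = -3*(70 + 0)*113 = -210*113 = -3*7910 = -23730)
l/(-17800 - 22245) - 5181/p = -23730/(-17800 - 22245) - 5181/(-6105) = -23730/(-40045) - 5181*(-1/6105) = -23730*(-1/40045) + 157/185 = 4746/8009 + 157/185 = 2135423/1481665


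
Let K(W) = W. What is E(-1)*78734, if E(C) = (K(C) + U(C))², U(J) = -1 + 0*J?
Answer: 314936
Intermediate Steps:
U(J) = -1 (U(J) = -1 + 0 = -1)
E(C) = (-1 + C)² (E(C) = (C - 1)² = (-1 + C)²)
E(-1)*78734 = (-1 - 1)²*78734 = (-2)²*78734 = 4*78734 = 314936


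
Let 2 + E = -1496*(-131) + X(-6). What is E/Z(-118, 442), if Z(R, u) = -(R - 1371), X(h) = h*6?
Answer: 195938/1489 ≈ 131.59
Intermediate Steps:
X(h) = 6*h
Z(R, u) = 1371 - R (Z(R, u) = -(-1371 + R) = 1371 - R)
E = 195938 (E = -2 + (-1496*(-131) + 6*(-6)) = -2 + (195976 - 36) = -2 + 195940 = 195938)
E/Z(-118, 442) = 195938/(1371 - 1*(-118)) = 195938/(1371 + 118) = 195938/1489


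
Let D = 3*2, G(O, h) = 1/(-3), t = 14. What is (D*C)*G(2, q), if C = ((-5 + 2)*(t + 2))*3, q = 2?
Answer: 288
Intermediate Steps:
G(O, h) = -⅓
D = 6
C = -144 (C = ((-5 + 2)*(14 + 2))*3 = -3*16*3 = -48*3 = -144)
(D*C)*G(2, q) = (6*(-144))*(-⅓) = -864*(-⅓) = 288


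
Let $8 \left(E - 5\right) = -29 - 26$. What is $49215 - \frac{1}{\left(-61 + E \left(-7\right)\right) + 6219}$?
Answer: $\frac{2429695327}{49369} \approx 49215.0$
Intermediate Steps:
$E = - \frac{15}{8}$ ($E = 5 + \frac{-29 - 26}{8} = 5 + \frac{1}{8} \left(-55\right) = 5 - \frac{55}{8} = - \frac{15}{8} \approx -1.875$)
$49215 - \frac{1}{\left(-61 + E \left(-7\right)\right) + 6219} = 49215 - \frac{1}{\left(-61 - - \frac{105}{8}\right) + 6219} = 49215 - \frac{1}{\left(-61 + \frac{105}{8}\right) + 6219} = 49215 - \frac{1}{- \frac{383}{8} + 6219} = 49215 - \frac{1}{\frac{49369}{8}} = 49215 - \frac{8}{49369} = \frac{2429695327}{49369}$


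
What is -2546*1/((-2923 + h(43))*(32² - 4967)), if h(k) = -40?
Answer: -2546/11683109 ≈ -0.00021792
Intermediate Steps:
-2546*1/((-2923 + h(43))*(32² - 4967)) = -2546*1/((-2923 - 40)*(32² - 4967)) = -2546*(-1/(2963*(1024 - 4967))) = -2546/((-3943*(-2963))) = -2546/11683109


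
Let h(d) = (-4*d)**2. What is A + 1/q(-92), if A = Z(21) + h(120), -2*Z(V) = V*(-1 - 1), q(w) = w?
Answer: 21198731/92 ≈ 2.3042e+5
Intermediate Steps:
h(d) = 16*d**2
Z(V) = V (Z(V) = -V*(-1 - 1)/2 = -V*(-2)/2 = -(-1)*V = V)
A = 230421 (A = 21 + 16*120**2 = 21 + 16*14400 = 21 + 230400 = 230421)
A + 1/q(-92) = 230421 + 1/(-92) = 230421 - 1/92 = 21198731/92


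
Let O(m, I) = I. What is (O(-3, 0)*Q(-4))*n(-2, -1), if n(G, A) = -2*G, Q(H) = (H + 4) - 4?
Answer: 0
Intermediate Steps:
Q(H) = H (Q(H) = (4 + H) - 4 = H)
(O(-3, 0)*Q(-4))*n(-2, -1) = (0*(-4))*(-2*(-2)) = 0*4 = 0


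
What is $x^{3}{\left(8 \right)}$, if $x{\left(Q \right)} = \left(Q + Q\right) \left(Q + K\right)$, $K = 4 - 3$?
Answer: $2985984$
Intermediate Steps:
$K = 1$ ($K = 4 - 3 = 1$)
$x{\left(Q \right)} = 2 Q \left(1 + Q\right)$ ($x{\left(Q \right)} = \left(Q + Q\right) \left(Q + 1\right) = 2 Q \left(1 + Q\right)$)
$x^{3}{\left(8 \right)} = \left(2 \cdot 8 \left(1 + 8\right)\right)^{3} = \left(2 \cdot 8 \cdot 9\right)^{3} = 144^{3} = 2985984$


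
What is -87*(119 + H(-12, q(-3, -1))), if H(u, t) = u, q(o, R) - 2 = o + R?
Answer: -9309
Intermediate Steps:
q(o, R) = 2 + R + o (q(o, R) = 2 + (o + R) = 2 + (R + o) = 2 + R + o)
-87*(119 + H(-12, q(-3, -1))) = -87*(119 - 12) = -87*107 = -9309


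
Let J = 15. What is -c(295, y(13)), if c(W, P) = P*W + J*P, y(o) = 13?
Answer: -4030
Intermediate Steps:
c(W, P) = 15*P + P*W (c(W, P) = P*W + 15*P = 15*P + P*W)
-c(295, y(13)) = -13*(15 + 295) = -13*310 = -1*4030 = -4030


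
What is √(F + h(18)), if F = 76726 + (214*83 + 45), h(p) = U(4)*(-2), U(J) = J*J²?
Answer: √94405 ≈ 307.25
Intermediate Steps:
U(J) = J³
h(p) = -128 (h(p) = 4³*(-2) = 64*(-2) = -128)
F = 94533 (F = 76726 + (17762 + 45) = 76726 + 17807 = 94533)
√(F + h(18)) = √(94533 - 128) = √94405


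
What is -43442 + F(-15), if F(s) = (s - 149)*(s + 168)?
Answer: -68534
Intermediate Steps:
F(s) = (-149 + s)*(168 + s)
-43442 + F(-15) = -43442 + (-25032 + (-15)**2 + 19*(-15)) = -43442 + (-25032 + 225 - 285) = -43442 - 25092 = -68534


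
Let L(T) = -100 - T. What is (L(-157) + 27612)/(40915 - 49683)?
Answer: -27669/8768 ≈ -3.1557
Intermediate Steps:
(L(-157) + 27612)/(40915 - 49683) = ((-100 - 1*(-157)) + 27612)/(40915 - 49683) = ((-100 + 157) + 27612)/(-8768) = (57 + 27612)*(-1/8768) = 27669*(-1/8768) = -27669/8768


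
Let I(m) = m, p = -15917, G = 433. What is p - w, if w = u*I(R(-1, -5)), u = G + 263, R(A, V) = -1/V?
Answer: -80281/5 ≈ -16056.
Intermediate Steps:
u = 696 (u = 433 + 263 = 696)
w = 696/5 (w = 696*(-1/(-5)) = 696*(-1*(-⅕)) = 696*(⅕) = 696/5 ≈ 139.20)
p - w = -15917 - 1*696/5 = -15917 - 696/5 = -80281/5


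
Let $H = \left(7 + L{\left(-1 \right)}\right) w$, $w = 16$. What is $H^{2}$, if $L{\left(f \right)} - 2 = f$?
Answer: $16384$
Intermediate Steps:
$L{\left(f \right)} = 2 + f$
$H = 128$ ($H = \left(7 + \left(2 - 1\right)\right) 16 = \left(7 + 1\right) 16 = 8 \cdot 16 = 128$)
$H^{2} = 128^{2} = 16384$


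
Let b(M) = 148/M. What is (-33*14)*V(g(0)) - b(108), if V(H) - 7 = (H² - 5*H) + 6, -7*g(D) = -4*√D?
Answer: -162199/27 ≈ -6007.4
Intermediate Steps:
g(D) = 4*√D/7 (g(D) = -(-4)*√D/7 = 4*√D/7)
V(H) = 13 + H² - 5*H (V(H) = 7 + ((H² - 5*H) + 6) = 7 + (6 + H² - 5*H) = 13 + H² - 5*H)
(-33*14)*V(g(0)) - b(108) = (-33*14)*(13 + (4*√0/7)² - 20*√0/7) - 148/108 = -462*(13 + ((4/7)*0)² - 20*0/7) - 148/108 = -462*(13 + 0² - 5*0) - 1*37/27 = -462*(13 + 0 + 0) - 37/27 = -462*13 - 37/27 = -6006 - 37/27 = -162199/27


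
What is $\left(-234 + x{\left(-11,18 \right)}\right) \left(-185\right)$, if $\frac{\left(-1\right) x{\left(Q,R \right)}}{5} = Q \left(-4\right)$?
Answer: $83990$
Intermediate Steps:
$x{\left(Q,R \right)} = 20 Q$ ($x{\left(Q,R \right)} = - 5 Q \left(-4\right) = - 5 \left(- 4 Q\right) = 20 Q$)
$\left(-234 + x{\left(-11,18 \right)}\right) \left(-185\right) = \left(-234 + 20 \left(-11\right)\right) \left(-185\right) = \left(-234 - 220\right) \left(-185\right) = \left(-454\right) \left(-185\right) = 83990$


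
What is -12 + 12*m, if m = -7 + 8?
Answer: 0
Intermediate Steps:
m = 1
-12 + 12*m = -12 + 12*1 = -12 + 12 = 0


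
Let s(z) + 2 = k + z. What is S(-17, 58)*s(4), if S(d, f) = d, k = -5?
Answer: 51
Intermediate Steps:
s(z) = -7 + z (s(z) = -2 + (-5 + z) = -7 + z)
S(-17, 58)*s(4) = -17*(-7 + 4) = -17*(-3) = 51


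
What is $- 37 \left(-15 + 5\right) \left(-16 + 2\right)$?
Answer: $-5180$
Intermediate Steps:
$- 37 \left(-15 + 5\right) \left(-16 + 2\right) = \left(-37\right) \left(-10\right) \left(-14\right) = 370 \left(-14\right) = -5180$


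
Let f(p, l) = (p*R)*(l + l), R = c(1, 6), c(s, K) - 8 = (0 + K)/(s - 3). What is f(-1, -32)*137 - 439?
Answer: 43401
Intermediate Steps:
c(s, K) = 8 + K/(-3 + s) (c(s, K) = 8 + (0 + K)/(s - 3) = 8 + K/(-3 + s))
R = 5 (R = (-24 + 6 + 8*1)/(-3 + 1) = (-24 + 6 + 8)/(-2) = -½*(-10) = 5)
f(p, l) = 10*l*p (f(p, l) = (p*5)*(l + l) = (5*p)*(2*l) = 10*l*p)
f(-1, -32)*137 - 439 = (10*(-32)*(-1))*137 - 439 = 320*137 - 439 = 43840 - 439 = 43401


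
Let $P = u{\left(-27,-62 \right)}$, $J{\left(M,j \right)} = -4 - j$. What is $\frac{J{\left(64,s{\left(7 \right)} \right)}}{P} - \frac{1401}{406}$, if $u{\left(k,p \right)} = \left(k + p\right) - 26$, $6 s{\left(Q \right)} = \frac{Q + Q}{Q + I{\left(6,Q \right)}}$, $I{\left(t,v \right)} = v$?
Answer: $- \frac{47827}{14007} \approx -3.4145$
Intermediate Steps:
$s{\left(Q \right)} = \frac{1}{6}$ ($s{\left(Q \right)} = \frac{\left(Q + Q\right) \frac{1}{Q + Q}}{6} = \frac{2 Q \frac{1}{2 Q}}{6} = \frac{1}{6} \cdot 1 = \frac{1}{6}$)
$u{\left(k,p \right)} = -26 + k + p$
$P = -115$ ($P = -26 - 27 - 62 = -115$)
$\frac{J{\left(64,s{\left(7 \right)} \right)}}{P} - \frac{1401}{406} = \frac{-4 - \frac{1}{6}}{-115} - \frac{1401}{406} = \left(-4 - \frac{1}{6}\right) \left(- \frac{1}{115}\right) - \frac{1401}{406} = \left(- \frac{25}{6}\right) \left(- \frac{1}{115}\right) - \frac{1401}{406} = \frac{5}{138} - \frac{1401}{406} = - \frac{47827}{14007}$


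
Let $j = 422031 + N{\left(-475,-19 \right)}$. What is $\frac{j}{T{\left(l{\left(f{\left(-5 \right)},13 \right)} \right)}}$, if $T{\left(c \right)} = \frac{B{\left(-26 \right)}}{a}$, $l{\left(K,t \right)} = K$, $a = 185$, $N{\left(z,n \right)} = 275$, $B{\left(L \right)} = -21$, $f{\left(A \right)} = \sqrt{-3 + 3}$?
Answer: $- \frac{78126610}{21} \approx -3.7203 \cdot 10^{6}$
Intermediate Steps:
$f{\left(A \right)} = 0$ ($f{\left(A \right)} = \sqrt{0} = 0$)
$j = 422306$ ($j = 422031 + 275 = 422306$)
$T{\left(c \right)} = - \frac{21}{185}$
$\frac{j}{T{\left(l{\left(f{\left(-5 \right)},13 \right)} \right)}} = \frac{422306}{- \frac{21}{185}} = 422306 \left(- \frac{185}{21}\right) = - \frac{78126610}{21}$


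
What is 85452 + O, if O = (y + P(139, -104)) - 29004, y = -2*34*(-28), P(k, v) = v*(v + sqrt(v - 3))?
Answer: 69168 - 104*I*sqrt(107) ≈ 69168.0 - 1075.8*I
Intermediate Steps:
P(k, v) = v*(v + sqrt(-3 + v))
y = 1904 (y = -68*(-28) = 1904)
O = -16284 - 104*I*sqrt(107) (O = (1904 - 104*(-104 + sqrt(-3 - 104))) - 29004 = (1904 - 104*(-104 + sqrt(-107))) - 29004 = (1904 - 104*(-104 + I*sqrt(107))) - 29004 = (1904 + (10816 - 104*I*sqrt(107))) - 29004 = (12720 - 104*I*sqrt(107)) - 29004 = -16284 - 104*I*sqrt(107) ≈ -16284.0 - 1075.8*I)
85452 + O = 85452 + (-16284 - 104*I*sqrt(107)) = 69168 - 104*I*sqrt(107)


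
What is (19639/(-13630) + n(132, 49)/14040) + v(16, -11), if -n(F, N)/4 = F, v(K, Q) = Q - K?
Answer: -9082981/318942 ≈ -28.478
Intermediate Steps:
n(F, N) = -4*F
(19639/(-13630) + n(132, 49)/14040) + v(16, -11) = (19639/(-13630) - 4*132/14040) + (-11 - 1*16) = (19639*(-1/13630) - 528*1/14040) + (-11 - 16) = (-19639/13630 - 22/585) - 27 = -471547/318942 - 27 = -9082981/318942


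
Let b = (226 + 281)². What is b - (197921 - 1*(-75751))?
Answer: -16623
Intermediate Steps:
b = 257049 (b = 507² = 257049)
b - (197921 - 1*(-75751)) = 257049 - (197921 - 1*(-75751)) = 257049 - (197921 + 75751) = 257049 - 1*273672 = 257049 - 273672 = -16623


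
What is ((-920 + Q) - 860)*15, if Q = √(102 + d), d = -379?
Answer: -26700 + 15*I*√277 ≈ -26700.0 + 249.65*I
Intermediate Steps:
Q = I*√277 (Q = √(102 - 379) = √(-277) = I*√277 ≈ 16.643*I)
((-920 + Q) - 860)*15 = ((-920 + I*√277) - 860)*15 = (-1780 + I*√277)*15 = -26700 + 15*I*√277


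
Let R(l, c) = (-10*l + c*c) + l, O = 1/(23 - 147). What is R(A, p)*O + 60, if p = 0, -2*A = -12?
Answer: 3747/62 ≈ 60.435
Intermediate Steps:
A = 6 (A = -½*(-12) = 6)
O = -1/124 (O = 1/(-124) = -1/124 ≈ -0.0080645)
R(l, c) = c² - 9*l (R(l, c) = (-10*l + c²) + l = (c² - 10*l) + l = c² - 9*l)
R(A, p)*O + 60 = (0² - 9*6)*(-1/124) + 60 = (0 - 54)*(-1/124) + 60 = -54*(-1/124) + 60 = 27/62 + 60 = 3747/62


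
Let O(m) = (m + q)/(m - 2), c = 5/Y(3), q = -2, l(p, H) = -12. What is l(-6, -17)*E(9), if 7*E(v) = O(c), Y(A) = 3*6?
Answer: -12/7 ≈ -1.7143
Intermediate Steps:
Y(A) = 18
c = 5/18 ≈ 0.27778
O(m) = 1 (O(m) = (m - 2)/(m - 2) = (-2 + m)/(-2 + m) = 1)
E(v) = 1/7 (E(v) = (1/7)*1 = 1/7)
l(-6, -17)*E(9) = -12*1/7 = -12/7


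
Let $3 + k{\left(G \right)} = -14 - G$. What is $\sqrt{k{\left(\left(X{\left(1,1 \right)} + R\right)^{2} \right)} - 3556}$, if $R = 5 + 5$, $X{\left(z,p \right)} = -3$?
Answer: $i \sqrt{3622} \approx 60.183 i$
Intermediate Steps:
$R = 10$
$k{\left(G \right)} = -17 - G$ ($k{\left(G \right)} = -3 - \left(14 + G\right) = -17 - G$)
$\sqrt{k{\left(\left(X{\left(1,1 \right)} + R\right)^{2} \right)} - 3556} = \sqrt{\left(-17 - \left(-3 + 10\right)^{2}\right) - 3556} = \sqrt{\left(-17 - 7^{2}\right) - 3556} = \sqrt{\left(-17 - 49\right) - 3556} = \sqrt{-66 - 3556} = \sqrt{-3622} = i \sqrt{3622}$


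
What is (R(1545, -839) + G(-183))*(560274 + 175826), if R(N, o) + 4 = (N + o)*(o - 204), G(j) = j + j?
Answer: -542305480800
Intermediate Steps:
G(j) = 2*j
R(N, o) = -4 + (-204 + o)*(N + o) (R(N, o) = -4 + (N + o)*(o - 204) = -4 + (N + o)*(-204 + o) = -4 + (-204 + o)*(N + o))
(R(1545, -839) + G(-183))*(560274 + 175826) = ((-4 + (-839)**2 - 204*1545 - 204*(-839) + 1545*(-839)) + 2*(-183))*(560274 + 175826) = ((-4 + 703921 - 315180 + 171156 - 1296255) - 366)*736100 = (-736362 - 366)*736100 = -736728*736100 = -542305480800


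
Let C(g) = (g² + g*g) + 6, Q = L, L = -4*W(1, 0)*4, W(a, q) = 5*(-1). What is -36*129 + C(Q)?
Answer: 8162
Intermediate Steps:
W(a, q) = -5
L = 80 (L = -4*(-5)*4 = 20*4 = 80)
Q = 80
C(g) = 6 + 2*g² (C(g) = (g² + g²) + 6 = 2*g² + 6 = 6 + 2*g²)
-36*129 + C(Q) = -36*129 + (6 + 2*80²) = -4644 + (6 + 2*6400) = -4644 + (6 + 12800) = -4644 + 12806 = 8162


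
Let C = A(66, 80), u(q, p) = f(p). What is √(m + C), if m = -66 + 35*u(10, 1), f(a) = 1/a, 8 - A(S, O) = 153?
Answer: 4*I*√11 ≈ 13.266*I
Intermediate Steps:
A(S, O) = -145 (A(S, O) = 8 - 1*153 = 8 - 153 = -145)
u(q, p) = 1/p
C = -145
m = -31 (m = -66 + 35/1 = -66 + 35*1 = -66 + 35 = -31)
√(m + C) = √(-31 - 145) = √(-176) = 4*I*√11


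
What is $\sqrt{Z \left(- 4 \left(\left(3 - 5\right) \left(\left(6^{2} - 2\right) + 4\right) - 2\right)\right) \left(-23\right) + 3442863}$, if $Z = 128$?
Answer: $\sqrt{2524335} \approx 1588.8$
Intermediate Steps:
$\sqrt{Z \left(- 4 \left(\left(3 - 5\right) \left(\left(6^{2} - 2\right) + 4\right) - 2\right)\right) \left(-23\right) + 3442863} = \sqrt{128 \left(- 4 \left(\left(3 - 5\right) \left(\left(6^{2} - 2\right) + 4\right) - 2\right)\right) \left(-23\right) + 3442863} = \sqrt{128 \left(- 4 \left(- 2 \left(\left(36 - 2\right) + 4\right) - 2\right)\right) \left(-23\right) + 3442863} = \sqrt{128 \left(- 4 \left(- 2 \left(34 + 4\right) - 2\right)\right) \left(-23\right) + 3442863} = \sqrt{128 \left(- 4 \left(\left(-2\right) 38 - 2\right)\right) \left(-23\right) + 3442863} = \sqrt{128 \left(- 4 \left(-76 - 2\right)\right) \left(-23\right) + 3442863} = \sqrt{128 \left(\left(-4\right) \left(-78\right)\right) \left(-23\right) + 3442863} = \sqrt{128 \cdot 312 \left(-23\right) + 3442863} = \sqrt{39936 \left(-23\right) + 3442863} = \sqrt{-918528 + 3442863} = \sqrt{2524335}$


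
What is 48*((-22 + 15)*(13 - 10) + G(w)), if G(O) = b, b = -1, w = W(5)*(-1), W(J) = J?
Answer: -1056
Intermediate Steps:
w = -5 (w = 5*(-1) = -5)
G(O) = -1
48*((-22 + 15)*(13 - 10) + G(w)) = 48*((-22 + 15)*(13 - 10) - 1) = 48*(-7*3 - 1) = 48*(-21 - 1) = 48*(-22) = -1056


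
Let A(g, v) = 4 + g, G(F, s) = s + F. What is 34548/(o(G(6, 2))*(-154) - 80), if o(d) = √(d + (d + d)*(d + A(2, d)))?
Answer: 28790/57247 - 221683*√58/114494 ≈ -14.243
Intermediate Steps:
G(F, s) = F + s
o(d) = √(d + 2*d*(6 + d)) (o(d) = √(d + (d + d)*(d + (4 + 2))) = √(d + (2*d)*(d + 6)) = √(d + (2*d)*(6 + d)) = √(d + 2*d*(6 + d)))
34548/(o(G(6, 2))*(-154) - 80) = 34548/(√((6 + 2)*(13 + 2*(6 + 2)))*(-154) - 80) = 34548/(√(8*(13 + 2*8))*(-154) - 80) = 34548/(√(8*(13 + 16))*(-154) - 80) = 34548/(√(8*29)*(-154) - 80) = 34548/(√232*(-154) - 80) = 34548/((2*√58)*(-154) - 80) = 34548/(-308*√58 - 80) = 34548/(-80 - 308*√58)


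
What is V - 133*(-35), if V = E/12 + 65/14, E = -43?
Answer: 391109/84 ≈ 4656.1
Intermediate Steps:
V = 89/84 (V = -43/12 + 65/14 = 89/84 ≈ 1.0595)
V - 133*(-35) = 89/84 - 133*(-35) = 89/84 + 4655 = 391109/84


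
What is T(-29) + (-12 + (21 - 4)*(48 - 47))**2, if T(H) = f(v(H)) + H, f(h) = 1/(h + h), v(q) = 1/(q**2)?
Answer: 833/2 ≈ 416.50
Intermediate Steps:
v(q) = q**(-2)
f(h) = 1/(2*h)
T(H) = H + H**2/2 (T(H) = 1/(2*(H**(-2))) + H = H**2/2 + H = H + H**2/2)
T(-29) + (-12 + (21 - 4)*(48 - 47))**2 = (1/2)*(-29)*(2 - 29) + (-12 + (21 - 4)*(48 - 47))**2 = (1/2)*(-29)*(-27) + (-12 + 17*1)**2 = 783/2 + (-12 + 17)**2 = 783/2 + 5**2 = 783/2 + 25 = 833/2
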